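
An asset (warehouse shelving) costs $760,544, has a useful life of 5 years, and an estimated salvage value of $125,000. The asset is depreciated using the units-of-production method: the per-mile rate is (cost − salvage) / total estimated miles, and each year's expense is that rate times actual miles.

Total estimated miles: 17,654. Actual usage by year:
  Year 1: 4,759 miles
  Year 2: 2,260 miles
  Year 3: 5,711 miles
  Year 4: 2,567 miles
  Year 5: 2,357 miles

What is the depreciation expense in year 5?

Depreciable base = $760,544 − $125,000 = $635,544.
Rate = $635,544 / 17,654 miles = $36 per mile.
Year 1: 4,759 × $36 = $171,324. Book value $589,220.
Year 2: 2,260 × $36 = $81,360. Book value $507,860.
Year 3: 5,711 × $36 = $205,596. Book value $302,264.
Year 4: 2,567 × $36 = $92,412. Book value $209,852.
Year 5: 2,357 × $36 = $84,852. Book value $125,000.

$84,852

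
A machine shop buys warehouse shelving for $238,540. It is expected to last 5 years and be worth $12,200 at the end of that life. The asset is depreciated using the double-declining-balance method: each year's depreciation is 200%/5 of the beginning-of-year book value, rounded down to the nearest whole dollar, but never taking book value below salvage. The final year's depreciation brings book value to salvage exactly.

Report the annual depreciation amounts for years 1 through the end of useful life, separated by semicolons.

$95,416; $57,249; $34,350; $20,610; $18,715

Depreciable base = $238,540 − $12,200 = $226,340.
Year 1: ⌊$238,540 × 200%/5⌋ = $95,416. Book value $143,124.
Year 2: ⌊$143,124 × 200%/5⌋ = $57,249. Book value $85,875.
Year 3: ⌊$85,875 × 200%/5⌋ = $34,350. Book value $51,525.
Year 4: ⌊$51,525 × 200%/5⌋ = $20,610. Book value $30,915.
Year 5 (final): $30,915 − $12,200 = $18,715. Book value $12,200.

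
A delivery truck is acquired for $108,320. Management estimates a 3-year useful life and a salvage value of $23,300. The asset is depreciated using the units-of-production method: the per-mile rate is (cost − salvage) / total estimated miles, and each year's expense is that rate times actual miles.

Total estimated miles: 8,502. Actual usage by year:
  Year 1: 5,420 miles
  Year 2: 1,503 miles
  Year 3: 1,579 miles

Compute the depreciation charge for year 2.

Depreciable base = $108,320 − $23,300 = $85,020.
Rate = $85,020 / 8,502 miles = $10 per mile.
Year 1: 5,420 × $10 = $54,200. Book value $54,120.
Year 2: 1,503 × $10 = $15,030. Book value $39,090.

$15,030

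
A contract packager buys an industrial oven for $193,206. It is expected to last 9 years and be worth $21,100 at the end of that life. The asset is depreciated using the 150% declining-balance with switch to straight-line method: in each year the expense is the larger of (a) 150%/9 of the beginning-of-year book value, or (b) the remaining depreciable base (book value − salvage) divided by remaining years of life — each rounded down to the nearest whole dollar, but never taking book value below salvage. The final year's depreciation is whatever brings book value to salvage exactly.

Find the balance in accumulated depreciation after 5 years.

$115,560

Depreciable base = $193,206 − $21,100 = $172,106.
Year 1: DB = ⌊$193,206 × 150%/9⌋ = $32,201; SL = ⌊$172,106/9⌋ = $19,122 → take DB $32,201. Book value $161,005.
Year 2: DB = ⌊$161,005 × 150%/9⌋ = $26,834; SL = ⌊$139,905/8⌋ = $17,488 → take DB $26,834. Book value $134,171.
Year 3: DB = ⌊$134,171 × 150%/9⌋ = $22,361; SL = ⌊$113,071/7⌋ = $16,153 → take DB $22,361. Book value $111,810.
Year 4: DB = ⌊$111,810 × 150%/9⌋ = $18,635; SL = ⌊$90,710/6⌋ = $15,118 → take DB $18,635. Book value $93,175.
Year 5: DB = ⌊$93,175 × 150%/9⌋ = $15,529; SL = ⌊$72,075/5⌋ = $14,415 → take DB $15,529. Book value $77,646.
Accumulated through year 5 = $193,206 − $77,646 = $115,560.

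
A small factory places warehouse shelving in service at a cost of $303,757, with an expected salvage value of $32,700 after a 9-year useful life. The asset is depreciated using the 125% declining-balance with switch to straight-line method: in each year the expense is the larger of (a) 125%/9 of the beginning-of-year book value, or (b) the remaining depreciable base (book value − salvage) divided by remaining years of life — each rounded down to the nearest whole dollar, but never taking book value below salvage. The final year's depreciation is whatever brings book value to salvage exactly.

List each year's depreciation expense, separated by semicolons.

$42,188; $36,329; $31,283; $26,938; $26,863; $26,864; $26,864; $26,864; $26,864

Depreciable base = $303,757 − $32,700 = $271,057.
Year 1: DB = ⌊$303,757 × 125%/9⌋ = $42,188; SL = ⌊$271,057/9⌋ = $30,117 → take DB $42,188. Book value $261,569.
Year 2: DB = ⌊$261,569 × 125%/9⌋ = $36,329; SL = ⌊$228,869/8⌋ = $28,608 → take DB $36,329. Book value $225,240.
Year 3: DB = ⌊$225,240 × 125%/9⌋ = $31,283; SL = ⌊$192,540/7⌋ = $27,505 → take DB $31,283. Book value $193,957.
Year 4: DB = ⌊$193,957 × 125%/9⌋ = $26,938; SL = ⌊$161,257/6⌋ = $26,876 → take DB $26,938. Book value $167,019.
Year 5: DB = ⌊$167,019 × 125%/9⌋ = $23,197; SL = ⌊$134,319/5⌋ = $26,863 → take SL $26,863. Book value $140,156.
Year 6: DB = ⌊$140,156 × 125%/9⌋ = $19,466; SL = ⌊$107,456/4⌋ = $26,864 → take SL $26,864. Book value $113,292.
Year 7: DB = ⌊$113,292 × 125%/9⌋ = $15,735; SL = ⌊$80,592/3⌋ = $26,864 → take SL $26,864. Book value $86,428.
Year 8: DB = ⌊$86,428 × 125%/9⌋ = $12,003; SL = ⌊$53,728/2⌋ = $26,864 → take SL $26,864. Book value $59,564.
Year 9 (final): $59,564 − $32,700 = $26,864. Book value $32,700.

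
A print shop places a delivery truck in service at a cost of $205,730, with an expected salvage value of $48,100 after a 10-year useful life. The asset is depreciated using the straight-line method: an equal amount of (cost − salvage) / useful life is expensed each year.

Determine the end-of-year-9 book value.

$63,863

Depreciable base = $205,730 − $48,100 = $157,630.
Annual expense = $157,630 / 10 = $15,763.
End of year 1: book value $189,967.
End of year 2: book value $174,204.
End of year 3: book value $158,441.
End of year 4: book value $142,678.
End of year 5: book value $126,915.
End of year 6: book value $111,152.
End of year 7: book value $95,389.
End of year 8: book value $79,626.
End of year 9: book value $63,863.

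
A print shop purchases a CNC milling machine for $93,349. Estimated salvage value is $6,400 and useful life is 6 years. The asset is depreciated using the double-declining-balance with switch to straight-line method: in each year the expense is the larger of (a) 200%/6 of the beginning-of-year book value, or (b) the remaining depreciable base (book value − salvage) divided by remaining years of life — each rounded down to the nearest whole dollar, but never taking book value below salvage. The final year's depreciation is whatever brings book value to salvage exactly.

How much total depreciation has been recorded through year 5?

$81,055

Depreciable base = $93,349 − $6,400 = $86,949.
Year 1: DB = ⌊$93,349 × 200%/6⌋ = $31,116; SL = ⌊$86,949/6⌋ = $14,491 → take DB $31,116. Book value $62,233.
Year 2: DB = ⌊$62,233 × 200%/6⌋ = $20,744; SL = ⌊$55,833/5⌋ = $11,166 → take DB $20,744. Book value $41,489.
Year 3: DB = ⌊$41,489 × 200%/6⌋ = $13,829; SL = ⌊$35,089/4⌋ = $8,772 → take DB $13,829. Book value $27,660.
Year 4: DB = ⌊$27,660 × 200%/6⌋ = $9,220; SL = ⌊$21,260/3⌋ = $7,086 → take DB $9,220. Book value $18,440.
Year 5: DB = ⌊$18,440 × 200%/6⌋ = $6,146; SL = ⌊$12,040/2⌋ = $6,020 → take DB $6,146. Book value $12,294.
Accumulated through year 5 = $93,349 − $12,294 = $81,055.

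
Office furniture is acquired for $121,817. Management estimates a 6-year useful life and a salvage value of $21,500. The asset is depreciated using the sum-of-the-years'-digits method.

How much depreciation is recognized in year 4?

$14,331

Depreciable base = $121,817 − $21,500 = $100,317.
Sum of the years' digits = 6+5+4+3+2+1 = 21.
Year 1: $100,317 × 6/21 = $28,662. Book value $93,155.
Year 2: $100,317 × 5/21 = $23,885. Book value $69,270.
Year 3: $100,317 × 4/21 = $19,108. Book value $50,162.
Year 4: $100,317 × 3/21 = $14,331. Book value $35,831.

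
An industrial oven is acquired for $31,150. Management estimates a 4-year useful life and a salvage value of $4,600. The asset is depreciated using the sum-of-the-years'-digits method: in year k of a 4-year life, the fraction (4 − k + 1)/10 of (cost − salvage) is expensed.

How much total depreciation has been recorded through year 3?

Depreciable base = $31,150 − $4,600 = $26,550.
Sum of the years' digits = 4+3+2+1 = 10.
Year 1: $26,550 × 4/10 = $10,620. Book value $20,530.
Year 2: $26,550 × 3/10 = $7,965. Book value $12,565.
Year 3: $26,550 × 2/10 = $5,310. Book value $7,255.
Accumulated through year 3 = $31,150 − $7,255 = $23,895.

$23,895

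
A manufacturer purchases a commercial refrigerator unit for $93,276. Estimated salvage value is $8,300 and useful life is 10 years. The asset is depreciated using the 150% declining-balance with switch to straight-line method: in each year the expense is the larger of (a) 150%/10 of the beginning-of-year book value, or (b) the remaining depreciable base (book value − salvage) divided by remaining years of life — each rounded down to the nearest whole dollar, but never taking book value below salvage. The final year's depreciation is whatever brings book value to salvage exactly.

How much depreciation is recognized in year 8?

$6,618

Depreciable base = $93,276 − $8,300 = $84,976.
Year 1: DB = ⌊$93,276 × 150%/10⌋ = $13,991; SL = ⌊$84,976/10⌋ = $8,497 → take DB $13,991. Book value $79,285.
Year 2: DB = ⌊$79,285 × 150%/10⌋ = $11,892; SL = ⌊$70,985/9⌋ = $7,887 → take DB $11,892. Book value $67,393.
Year 3: DB = ⌊$67,393 × 150%/10⌋ = $10,108; SL = ⌊$59,093/8⌋ = $7,386 → take DB $10,108. Book value $57,285.
Year 4: DB = ⌊$57,285 × 150%/10⌋ = $8,592; SL = ⌊$48,985/7⌋ = $6,997 → take DB $8,592. Book value $48,693.
Year 5: DB = ⌊$48,693 × 150%/10⌋ = $7,303; SL = ⌊$40,393/6⌋ = $6,732 → take DB $7,303. Book value $41,390.
Year 6: DB = ⌊$41,390 × 150%/10⌋ = $6,208; SL = ⌊$33,090/5⌋ = $6,618 → take SL $6,618. Book value $34,772.
Year 7: DB = ⌊$34,772 × 150%/10⌋ = $5,215; SL = ⌊$26,472/4⌋ = $6,618 → take SL $6,618. Book value $28,154.
Year 8: DB = ⌊$28,154 × 150%/10⌋ = $4,223; SL = ⌊$19,854/3⌋ = $6,618 → take SL $6,618. Book value $21,536.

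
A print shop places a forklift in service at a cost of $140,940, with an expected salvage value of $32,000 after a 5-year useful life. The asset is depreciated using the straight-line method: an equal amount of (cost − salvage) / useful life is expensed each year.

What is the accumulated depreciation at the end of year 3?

Depreciable base = $140,940 − $32,000 = $108,940.
Annual expense = $108,940 / 5 = $21,788.
End of year 1: book value $119,152.
End of year 2: book value $97,364.
End of year 3: book value $75,576.
Accumulated through year 3 = $140,940 − $75,576 = $65,364.

$65,364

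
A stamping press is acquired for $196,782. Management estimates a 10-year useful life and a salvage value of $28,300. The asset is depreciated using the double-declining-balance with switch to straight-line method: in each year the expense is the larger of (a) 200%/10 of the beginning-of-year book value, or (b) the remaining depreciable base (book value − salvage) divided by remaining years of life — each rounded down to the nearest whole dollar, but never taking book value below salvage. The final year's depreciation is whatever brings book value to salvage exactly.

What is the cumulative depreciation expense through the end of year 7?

$155,512

Depreciable base = $196,782 − $28,300 = $168,482.
Year 1: DB = ⌊$196,782 × 200%/10⌋ = $39,356; SL = ⌊$168,482/10⌋ = $16,848 → take DB $39,356. Book value $157,426.
Year 2: DB = ⌊$157,426 × 200%/10⌋ = $31,485; SL = ⌊$129,126/9⌋ = $14,347 → take DB $31,485. Book value $125,941.
Year 3: DB = ⌊$125,941 × 200%/10⌋ = $25,188; SL = ⌊$97,641/8⌋ = $12,205 → take DB $25,188. Book value $100,753.
Year 4: DB = ⌊$100,753 × 200%/10⌋ = $20,150; SL = ⌊$72,453/7⌋ = $10,350 → take DB $20,150. Book value $80,603.
Year 5: DB = ⌊$80,603 × 200%/10⌋ = $16,120; SL = ⌊$52,303/6⌋ = $8,717 → take DB $16,120. Book value $64,483.
Year 6: DB = ⌊$64,483 × 200%/10⌋ = $12,896; SL = ⌊$36,183/5⌋ = $7,236 → take DB $12,896. Book value $51,587.
Year 7: DB = ⌊$51,587 × 200%/10⌋ = $10,317; SL = ⌊$23,287/4⌋ = $5,821 → take DB $10,317. Book value $41,270.
Accumulated through year 7 = $196,782 − $41,270 = $155,512.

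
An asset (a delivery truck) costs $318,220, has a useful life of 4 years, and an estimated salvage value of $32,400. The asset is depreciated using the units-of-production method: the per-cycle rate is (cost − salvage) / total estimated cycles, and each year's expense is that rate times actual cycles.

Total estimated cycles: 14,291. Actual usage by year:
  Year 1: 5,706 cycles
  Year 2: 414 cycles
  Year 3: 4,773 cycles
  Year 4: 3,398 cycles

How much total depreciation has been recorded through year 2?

$122,400

Depreciable base = $318,220 − $32,400 = $285,820.
Rate = $285,820 / 14,291 cycles = $20 per cycle.
Year 1: 5,706 × $20 = $114,120. Book value $204,100.
Year 2: 414 × $20 = $8,280. Book value $195,820.
Accumulated through year 2 = $318,220 − $195,820 = $122,400.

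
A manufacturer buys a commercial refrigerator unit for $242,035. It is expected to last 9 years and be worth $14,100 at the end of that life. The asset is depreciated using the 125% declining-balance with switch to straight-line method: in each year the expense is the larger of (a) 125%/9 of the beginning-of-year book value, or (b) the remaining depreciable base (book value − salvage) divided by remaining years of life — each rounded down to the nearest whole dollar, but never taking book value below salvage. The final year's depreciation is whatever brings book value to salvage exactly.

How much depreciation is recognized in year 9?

Depreciable base = $242,035 − $14,100 = $227,935.
Year 1: DB = ⌊$242,035 × 125%/9⌋ = $33,615; SL = ⌊$227,935/9⌋ = $25,326 → take DB $33,615. Book value $208,420.
Year 2: DB = ⌊$208,420 × 125%/9⌋ = $28,947; SL = ⌊$194,320/8⌋ = $24,290 → take DB $28,947. Book value $179,473.
Year 3: DB = ⌊$179,473 × 125%/9⌋ = $24,926; SL = ⌊$165,373/7⌋ = $23,624 → take DB $24,926. Book value $154,547.
Year 4: DB = ⌊$154,547 × 125%/9⌋ = $21,464; SL = ⌊$140,447/6⌋ = $23,407 → take SL $23,407. Book value $131,140.
Year 5: DB = ⌊$131,140 × 125%/9⌋ = $18,213; SL = ⌊$117,040/5⌋ = $23,408 → take SL $23,408. Book value $107,732.
Year 6: DB = ⌊$107,732 × 125%/9⌋ = $14,962; SL = ⌊$93,632/4⌋ = $23,408 → take SL $23,408. Book value $84,324.
Year 7: DB = ⌊$84,324 × 125%/9⌋ = $11,711; SL = ⌊$70,224/3⌋ = $23,408 → take SL $23,408. Book value $60,916.
Year 8: DB = ⌊$60,916 × 125%/9⌋ = $8,460; SL = ⌊$46,816/2⌋ = $23,408 → take SL $23,408. Book value $37,508.
Year 9 (final): $37,508 − $14,100 = $23,408. Book value $14,100.

$23,408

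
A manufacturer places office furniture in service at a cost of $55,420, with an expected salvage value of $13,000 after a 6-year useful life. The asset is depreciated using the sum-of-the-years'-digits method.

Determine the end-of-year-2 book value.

Depreciable base = $55,420 − $13,000 = $42,420.
Sum of the years' digits = 6+5+4+3+2+1 = 21.
Year 1: $42,420 × 6/21 = $12,120. Book value $43,300.
Year 2: $42,420 × 5/21 = $10,100. Book value $33,200.

$33,200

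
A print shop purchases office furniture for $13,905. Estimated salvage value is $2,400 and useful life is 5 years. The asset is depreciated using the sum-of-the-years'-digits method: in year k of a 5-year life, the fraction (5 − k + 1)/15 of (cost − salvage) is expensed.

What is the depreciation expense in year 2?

$3,068

Depreciable base = $13,905 − $2,400 = $11,505.
Sum of the years' digits = 5+4+3+2+1 = 15.
Year 1: $11,505 × 5/15 = $3,835. Book value $10,070.
Year 2: $11,505 × 4/15 = $3,068. Book value $7,002.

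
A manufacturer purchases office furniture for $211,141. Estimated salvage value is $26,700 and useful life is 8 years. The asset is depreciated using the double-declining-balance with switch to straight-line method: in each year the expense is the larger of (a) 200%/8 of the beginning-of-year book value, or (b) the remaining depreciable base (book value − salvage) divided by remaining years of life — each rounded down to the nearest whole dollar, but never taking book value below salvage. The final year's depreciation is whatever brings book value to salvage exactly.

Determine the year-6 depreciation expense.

Depreciable base = $211,141 − $26,700 = $184,441.
Year 1: DB = ⌊$211,141 × 200%/8⌋ = $52,785; SL = ⌊$184,441/8⌋ = $23,055 → take DB $52,785. Book value $158,356.
Year 2: DB = ⌊$158,356 × 200%/8⌋ = $39,589; SL = ⌊$131,656/7⌋ = $18,808 → take DB $39,589. Book value $118,767.
Year 3: DB = ⌊$118,767 × 200%/8⌋ = $29,691; SL = ⌊$92,067/6⌋ = $15,344 → take DB $29,691. Book value $89,076.
Year 4: DB = ⌊$89,076 × 200%/8⌋ = $22,269; SL = ⌊$62,376/5⌋ = $12,475 → take DB $22,269. Book value $66,807.
Year 5: DB = ⌊$66,807 × 200%/8⌋ = $16,701; SL = ⌊$40,107/4⌋ = $10,026 → take DB $16,701. Book value $50,106.
Year 6: DB = ⌊$50,106 × 200%/8⌋ = $12,526; SL = ⌊$23,406/3⌋ = $7,802 → take DB $12,526. Book value $37,580.

$12,526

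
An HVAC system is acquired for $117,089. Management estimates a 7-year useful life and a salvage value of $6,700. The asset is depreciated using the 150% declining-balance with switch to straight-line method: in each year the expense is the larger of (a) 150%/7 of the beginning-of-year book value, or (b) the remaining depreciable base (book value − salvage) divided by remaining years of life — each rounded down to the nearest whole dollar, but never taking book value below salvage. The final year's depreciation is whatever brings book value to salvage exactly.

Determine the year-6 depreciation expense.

$12,524

Depreciable base = $117,089 − $6,700 = $110,389.
Year 1: DB = ⌊$117,089 × 150%/7⌋ = $25,090; SL = ⌊$110,389/7⌋ = $15,769 → take DB $25,090. Book value $91,999.
Year 2: DB = ⌊$91,999 × 150%/7⌋ = $19,714; SL = ⌊$85,299/6⌋ = $14,216 → take DB $19,714. Book value $72,285.
Year 3: DB = ⌊$72,285 × 150%/7⌋ = $15,489; SL = ⌊$65,585/5⌋ = $13,117 → take DB $15,489. Book value $56,796.
Year 4: DB = ⌊$56,796 × 150%/7⌋ = $12,170; SL = ⌊$50,096/4⌋ = $12,524 → take SL $12,524. Book value $44,272.
Year 5: DB = ⌊$44,272 × 150%/7⌋ = $9,486; SL = ⌊$37,572/3⌋ = $12,524 → take SL $12,524. Book value $31,748.
Year 6: DB = ⌊$31,748 × 150%/7⌋ = $6,803; SL = ⌊$25,048/2⌋ = $12,524 → take SL $12,524. Book value $19,224.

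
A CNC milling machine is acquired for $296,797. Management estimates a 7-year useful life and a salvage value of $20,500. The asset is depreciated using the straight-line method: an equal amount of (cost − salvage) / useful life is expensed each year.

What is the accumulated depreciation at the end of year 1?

$39,471

Depreciable base = $296,797 − $20,500 = $276,297.
Annual expense = $276,297 / 7 = $39,471.
End of year 1: book value $257,326.
Accumulated through year 1 = $296,797 − $257,326 = $39,471.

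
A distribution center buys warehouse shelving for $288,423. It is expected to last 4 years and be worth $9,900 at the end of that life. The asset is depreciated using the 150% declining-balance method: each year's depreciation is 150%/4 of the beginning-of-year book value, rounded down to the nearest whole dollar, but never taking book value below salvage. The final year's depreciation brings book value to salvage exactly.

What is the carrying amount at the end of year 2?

Depreciable base = $288,423 − $9,900 = $278,523.
Year 1: ⌊$288,423 × 150%/4⌋ = $108,158. Book value $180,265.
Year 2: ⌊$180,265 × 150%/4⌋ = $67,599. Book value $112,666.

$112,666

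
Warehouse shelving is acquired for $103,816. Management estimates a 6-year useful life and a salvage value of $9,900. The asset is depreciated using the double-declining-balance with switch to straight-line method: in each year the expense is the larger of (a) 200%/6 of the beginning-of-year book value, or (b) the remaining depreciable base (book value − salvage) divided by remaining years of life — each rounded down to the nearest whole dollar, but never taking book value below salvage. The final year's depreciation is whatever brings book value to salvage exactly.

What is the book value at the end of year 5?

$13,672

Depreciable base = $103,816 − $9,900 = $93,916.
Year 1: DB = ⌊$103,816 × 200%/6⌋ = $34,605; SL = ⌊$93,916/6⌋ = $15,652 → take DB $34,605. Book value $69,211.
Year 2: DB = ⌊$69,211 × 200%/6⌋ = $23,070; SL = ⌊$59,311/5⌋ = $11,862 → take DB $23,070. Book value $46,141.
Year 3: DB = ⌊$46,141 × 200%/6⌋ = $15,380; SL = ⌊$36,241/4⌋ = $9,060 → take DB $15,380. Book value $30,761.
Year 4: DB = ⌊$30,761 × 200%/6⌋ = $10,253; SL = ⌊$20,861/3⌋ = $6,953 → take DB $10,253. Book value $20,508.
Year 5: DB = ⌊$20,508 × 200%/6⌋ = $6,836; SL = ⌊$10,608/2⌋ = $5,304 → take DB $6,836. Book value $13,672.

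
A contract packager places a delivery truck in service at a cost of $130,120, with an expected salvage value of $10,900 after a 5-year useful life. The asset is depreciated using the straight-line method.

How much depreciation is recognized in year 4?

$23,844

Depreciable base = $130,120 − $10,900 = $119,220.
Annual expense = $119,220 / 5 = $23,844.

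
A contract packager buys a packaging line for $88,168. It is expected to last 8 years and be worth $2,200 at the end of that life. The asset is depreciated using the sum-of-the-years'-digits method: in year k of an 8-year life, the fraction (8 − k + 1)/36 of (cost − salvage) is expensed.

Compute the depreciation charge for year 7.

$4,776

Depreciable base = $88,168 − $2,200 = $85,968.
Sum of the years' digits = 8+7+6+5+4+3+2+1 = 36.
Year 1: $85,968 × 8/36 = $19,104. Book value $69,064.
Year 2: $85,968 × 7/36 = $16,716. Book value $52,348.
Year 3: $85,968 × 6/36 = $14,328. Book value $38,020.
Year 4: $85,968 × 5/36 = $11,940. Book value $26,080.
Year 5: $85,968 × 4/36 = $9,552. Book value $16,528.
Year 6: $85,968 × 3/36 = $7,164. Book value $9,364.
Year 7: $85,968 × 2/36 = $4,776. Book value $4,588.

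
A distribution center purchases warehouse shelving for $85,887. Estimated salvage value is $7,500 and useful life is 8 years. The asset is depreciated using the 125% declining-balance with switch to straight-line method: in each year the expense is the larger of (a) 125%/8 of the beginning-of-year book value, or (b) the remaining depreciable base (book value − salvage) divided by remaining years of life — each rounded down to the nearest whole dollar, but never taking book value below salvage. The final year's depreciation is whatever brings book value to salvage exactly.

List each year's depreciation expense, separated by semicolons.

$13,419; $11,323; $9,553; $8,818; $8,818; $8,818; $8,819; $8,819

Depreciable base = $85,887 − $7,500 = $78,387.
Year 1: DB = ⌊$85,887 × 125%/8⌋ = $13,419; SL = ⌊$78,387/8⌋ = $9,798 → take DB $13,419. Book value $72,468.
Year 2: DB = ⌊$72,468 × 125%/8⌋ = $11,323; SL = ⌊$64,968/7⌋ = $9,281 → take DB $11,323. Book value $61,145.
Year 3: DB = ⌊$61,145 × 125%/8⌋ = $9,553; SL = ⌊$53,645/6⌋ = $8,940 → take DB $9,553. Book value $51,592.
Year 4: DB = ⌊$51,592 × 125%/8⌋ = $8,061; SL = ⌊$44,092/5⌋ = $8,818 → take SL $8,818. Book value $42,774.
Year 5: DB = ⌊$42,774 × 125%/8⌋ = $6,683; SL = ⌊$35,274/4⌋ = $8,818 → take SL $8,818. Book value $33,956.
Year 6: DB = ⌊$33,956 × 125%/8⌋ = $5,305; SL = ⌊$26,456/3⌋ = $8,818 → take SL $8,818. Book value $25,138.
Year 7: DB = ⌊$25,138 × 125%/8⌋ = $3,927; SL = ⌊$17,638/2⌋ = $8,819 → take SL $8,819. Book value $16,319.
Year 8 (final): $16,319 − $7,500 = $8,819. Book value $7,500.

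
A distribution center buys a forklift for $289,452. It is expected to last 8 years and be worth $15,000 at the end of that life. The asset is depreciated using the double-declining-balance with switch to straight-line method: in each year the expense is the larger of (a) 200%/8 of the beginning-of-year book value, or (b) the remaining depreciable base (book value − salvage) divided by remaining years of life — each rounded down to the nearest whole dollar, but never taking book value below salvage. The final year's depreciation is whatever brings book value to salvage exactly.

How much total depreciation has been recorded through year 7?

$256,555

Depreciable base = $289,452 − $15,000 = $274,452.
Year 1: DB = ⌊$289,452 × 200%/8⌋ = $72,363; SL = ⌊$274,452/8⌋ = $34,306 → take DB $72,363. Book value $217,089.
Year 2: DB = ⌊$217,089 × 200%/8⌋ = $54,272; SL = ⌊$202,089/7⌋ = $28,869 → take DB $54,272. Book value $162,817.
Year 3: DB = ⌊$162,817 × 200%/8⌋ = $40,704; SL = ⌊$147,817/6⌋ = $24,636 → take DB $40,704. Book value $122,113.
Year 4: DB = ⌊$122,113 × 200%/8⌋ = $30,528; SL = ⌊$107,113/5⌋ = $21,422 → take DB $30,528. Book value $91,585.
Year 5: DB = ⌊$91,585 × 200%/8⌋ = $22,896; SL = ⌊$76,585/4⌋ = $19,146 → take DB $22,896. Book value $68,689.
Year 6: DB = ⌊$68,689 × 200%/8⌋ = $17,172; SL = ⌊$53,689/3⌋ = $17,896 → take SL $17,896. Book value $50,793.
Year 7: DB = ⌊$50,793 × 200%/8⌋ = $12,698; SL = ⌊$35,793/2⌋ = $17,896 → take SL $17,896. Book value $32,897.
Accumulated through year 7 = $289,452 − $32,897 = $256,555.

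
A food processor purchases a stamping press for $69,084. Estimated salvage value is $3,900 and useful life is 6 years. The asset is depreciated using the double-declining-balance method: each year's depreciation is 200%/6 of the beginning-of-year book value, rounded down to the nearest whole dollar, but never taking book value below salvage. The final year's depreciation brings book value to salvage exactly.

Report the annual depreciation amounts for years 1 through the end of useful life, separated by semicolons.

$23,028; $15,352; $10,234; $6,823; $4,549; $5,198

Depreciable base = $69,084 − $3,900 = $65,184.
Year 1: ⌊$69,084 × 200%/6⌋ = $23,028. Book value $46,056.
Year 2: ⌊$46,056 × 200%/6⌋ = $15,352. Book value $30,704.
Year 3: ⌊$30,704 × 200%/6⌋ = $10,234. Book value $20,470.
Year 4: ⌊$20,470 × 200%/6⌋ = $6,823. Book value $13,647.
Year 5: ⌊$13,647 × 200%/6⌋ = $4,549. Book value $9,098.
Year 6 (final): $9,098 − $3,900 = $5,198. Book value $3,900.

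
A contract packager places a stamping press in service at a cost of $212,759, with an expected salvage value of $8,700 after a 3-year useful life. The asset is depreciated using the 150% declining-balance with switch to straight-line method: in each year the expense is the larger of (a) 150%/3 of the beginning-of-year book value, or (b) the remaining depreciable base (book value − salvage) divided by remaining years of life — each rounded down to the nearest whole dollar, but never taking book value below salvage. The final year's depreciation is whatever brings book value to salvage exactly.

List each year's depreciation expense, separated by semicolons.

Depreciable base = $212,759 − $8,700 = $204,059.
Year 1: DB = ⌊$212,759 × 150%/3⌋ = $106,379; SL = ⌊$204,059/3⌋ = $68,019 → take DB $106,379. Book value $106,380.
Year 2: DB = ⌊$106,380 × 150%/3⌋ = $53,190; SL = ⌊$97,680/2⌋ = $48,840 → take DB $53,190. Book value $53,190.
Year 3 (final): $53,190 − $8,700 = $44,490. Book value $8,700.

$106,379; $53,190; $44,490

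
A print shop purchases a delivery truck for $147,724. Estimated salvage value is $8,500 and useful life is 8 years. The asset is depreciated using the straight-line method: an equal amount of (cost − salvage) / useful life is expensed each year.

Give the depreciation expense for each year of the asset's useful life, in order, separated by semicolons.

Depreciable base = $147,724 − $8,500 = $139,224.
Annual expense = $139,224 / 8 = $17,403.
End of year 1: book value $130,321.
End of year 2: book value $112,918.
End of year 3: book value $95,515.
End of year 4: book value $78,112.
End of year 5: book value $60,709.
End of year 6: book value $43,306.
End of year 7: book value $25,903.
End of year 8: book value $8,500.

$17,403; $17,403; $17,403; $17,403; $17,403; $17,403; $17,403; $17,403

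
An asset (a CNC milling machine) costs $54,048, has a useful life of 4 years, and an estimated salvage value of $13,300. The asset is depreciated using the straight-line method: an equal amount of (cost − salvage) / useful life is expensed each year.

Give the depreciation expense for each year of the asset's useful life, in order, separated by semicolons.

Depreciable base = $54,048 − $13,300 = $40,748.
Annual expense = $40,748 / 4 = $10,187.
End of year 1: book value $43,861.
End of year 2: book value $33,674.
End of year 3: book value $23,487.
End of year 4: book value $13,300.

$10,187; $10,187; $10,187; $10,187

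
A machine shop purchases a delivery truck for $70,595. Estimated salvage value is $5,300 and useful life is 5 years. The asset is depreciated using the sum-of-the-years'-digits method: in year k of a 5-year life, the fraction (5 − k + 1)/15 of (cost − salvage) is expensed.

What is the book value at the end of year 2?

Depreciable base = $70,595 − $5,300 = $65,295.
Sum of the years' digits = 5+4+3+2+1 = 15.
Year 1: $65,295 × 5/15 = $21,765. Book value $48,830.
Year 2: $65,295 × 4/15 = $17,412. Book value $31,418.

$31,418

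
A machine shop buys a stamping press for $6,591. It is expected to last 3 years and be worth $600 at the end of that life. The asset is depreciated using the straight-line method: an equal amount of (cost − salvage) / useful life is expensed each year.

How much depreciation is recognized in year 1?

$1,997

Depreciable base = $6,591 − $600 = $5,991.
Annual expense = $5,991 / 3 = $1,997.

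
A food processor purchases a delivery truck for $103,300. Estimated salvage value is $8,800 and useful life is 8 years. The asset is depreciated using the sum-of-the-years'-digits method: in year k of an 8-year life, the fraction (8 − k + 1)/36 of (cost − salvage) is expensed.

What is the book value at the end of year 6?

$16,675

Depreciable base = $103,300 − $8,800 = $94,500.
Sum of the years' digits = 8+7+6+5+4+3+2+1 = 36.
Year 1: $94,500 × 8/36 = $21,000. Book value $82,300.
Year 2: $94,500 × 7/36 = $18,375. Book value $63,925.
Year 3: $94,500 × 6/36 = $15,750. Book value $48,175.
Year 4: $94,500 × 5/36 = $13,125. Book value $35,050.
Year 5: $94,500 × 4/36 = $10,500. Book value $24,550.
Year 6: $94,500 × 3/36 = $7,875. Book value $16,675.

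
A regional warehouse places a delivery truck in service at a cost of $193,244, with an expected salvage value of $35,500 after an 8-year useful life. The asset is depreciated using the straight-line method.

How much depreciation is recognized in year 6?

Depreciable base = $193,244 − $35,500 = $157,744.
Annual expense = $157,744 / 8 = $19,718.

$19,718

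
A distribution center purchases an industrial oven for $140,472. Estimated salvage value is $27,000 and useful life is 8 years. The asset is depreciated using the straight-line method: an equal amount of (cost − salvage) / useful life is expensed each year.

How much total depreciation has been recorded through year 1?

Depreciable base = $140,472 − $27,000 = $113,472.
Annual expense = $113,472 / 8 = $14,184.
End of year 1: book value $126,288.
Accumulated through year 1 = $140,472 − $126,288 = $14,184.

$14,184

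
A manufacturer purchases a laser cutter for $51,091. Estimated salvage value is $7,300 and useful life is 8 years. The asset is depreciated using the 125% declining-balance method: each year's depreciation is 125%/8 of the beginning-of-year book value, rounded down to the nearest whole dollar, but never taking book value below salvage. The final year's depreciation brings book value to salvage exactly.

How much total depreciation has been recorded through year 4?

$25,195

Depreciable base = $51,091 − $7,300 = $43,791.
Year 1: ⌊$51,091 × 125%/8⌋ = $7,982. Book value $43,109.
Year 2: ⌊$43,109 × 125%/8⌋ = $6,735. Book value $36,374.
Year 3: ⌊$36,374 × 125%/8⌋ = $5,683. Book value $30,691.
Year 4: ⌊$30,691 × 125%/8⌋ = $4,795. Book value $25,896.
Accumulated through year 4 = $51,091 − $25,896 = $25,195.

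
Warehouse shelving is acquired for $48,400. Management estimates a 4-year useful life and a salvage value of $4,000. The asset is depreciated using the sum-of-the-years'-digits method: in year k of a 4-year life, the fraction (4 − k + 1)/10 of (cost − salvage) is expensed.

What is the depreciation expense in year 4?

$4,440

Depreciable base = $48,400 − $4,000 = $44,400.
Sum of the years' digits = 4+3+2+1 = 10.
Year 1: $44,400 × 4/10 = $17,760. Book value $30,640.
Year 2: $44,400 × 3/10 = $13,320. Book value $17,320.
Year 3: $44,400 × 2/10 = $8,880. Book value $8,440.
Year 4: $44,400 × 1/10 = $4,440. Book value $4,000.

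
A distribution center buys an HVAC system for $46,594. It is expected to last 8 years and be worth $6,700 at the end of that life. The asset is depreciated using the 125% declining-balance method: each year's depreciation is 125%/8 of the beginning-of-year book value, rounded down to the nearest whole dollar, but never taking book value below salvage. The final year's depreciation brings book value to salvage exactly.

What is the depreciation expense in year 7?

$2,627

Depreciable base = $46,594 − $6,700 = $39,894.
Year 1: ⌊$46,594 × 125%/8⌋ = $7,280. Book value $39,314.
Year 2: ⌊$39,314 × 125%/8⌋ = $6,142. Book value $33,172.
Year 3: ⌊$33,172 × 125%/8⌋ = $5,183. Book value $27,989.
Year 4: ⌊$27,989 × 125%/8⌋ = $4,373. Book value $23,616.
Year 5: ⌊$23,616 × 125%/8⌋ = $3,690. Book value $19,926.
Year 6: ⌊$19,926 × 125%/8⌋ = $3,113. Book value $16,813.
Year 7: ⌊$16,813 × 125%/8⌋ = $2,627. Book value $14,186.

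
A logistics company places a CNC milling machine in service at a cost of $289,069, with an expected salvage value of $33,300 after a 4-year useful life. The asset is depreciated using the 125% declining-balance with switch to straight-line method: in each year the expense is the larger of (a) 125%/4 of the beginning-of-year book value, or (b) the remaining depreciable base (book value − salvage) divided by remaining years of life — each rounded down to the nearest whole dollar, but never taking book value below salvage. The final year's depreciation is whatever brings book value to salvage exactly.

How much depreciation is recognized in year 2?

Depreciable base = $289,069 − $33,300 = $255,769.
Year 1: DB = ⌊$289,069 × 125%/4⌋ = $90,334; SL = ⌊$255,769/4⌋ = $63,942 → take DB $90,334. Book value $198,735.
Year 2: DB = ⌊$198,735 × 125%/4⌋ = $62,104; SL = ⌊$165,435/3⌋ = $55,145 → take DB $62,104. Book value $136,631.

$62,104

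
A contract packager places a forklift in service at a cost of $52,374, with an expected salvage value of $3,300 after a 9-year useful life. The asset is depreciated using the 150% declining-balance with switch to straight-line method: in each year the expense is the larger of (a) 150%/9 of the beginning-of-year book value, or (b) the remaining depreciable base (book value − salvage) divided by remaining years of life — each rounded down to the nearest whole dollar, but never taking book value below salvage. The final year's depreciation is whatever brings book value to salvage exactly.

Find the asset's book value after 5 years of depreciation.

Depreciable base = $52,374 − $3,300 = $49,074.
Year 1: DB = ⌊$52,374 × 150%/9⌋ = $8,729; SL = ⌊$49,074/9⌋ = $5,452 → take DB $8,729. Book value $43,645.
Year 2: DB = ⌊$43,645 × 150%/9⌋ = $7,274; SL = ⌊$40,345/8⌋ = $5,043 → take DB $7,274. Book value $36,371.
Year 3: DB = ⌊$36,371 × 150%/9⌋ = $6,061; SL = ⌊$33,071/7⌋ = $4,724 → take DB $6,061. Book value $30,310.
Year 4: DB = ⌊$30,310 × 150%/9⌋ = $5,051; SL = ⌊$27,010/6⌋ = $4,501 → take DB $5,051. Book value $25,259.
Year 5: DB = ⌊$25,259 × 150%/9⌋ = $4,209; SL = ⌊$21,959/5⌋ = $4,391 → take SL $4,391. Book value $20,868.

$20,868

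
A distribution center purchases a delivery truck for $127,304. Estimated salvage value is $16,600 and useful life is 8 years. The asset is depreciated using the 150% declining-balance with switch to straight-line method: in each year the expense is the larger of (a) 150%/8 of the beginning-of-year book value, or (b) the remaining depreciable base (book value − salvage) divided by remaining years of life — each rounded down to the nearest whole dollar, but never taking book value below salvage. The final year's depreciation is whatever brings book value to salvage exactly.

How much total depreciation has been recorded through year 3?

$59,020

Depreciable base = $127,304 − $16,600 = $110,704.
Year 1: DB = ⌊$127,304 × 150%/8⌋ = $23,869; SL = ⌊$110,704/8⌋ = $13,838 → take DB $23,869. Book value $103,435.
Year 2: DB = ⌊$103,435 × 150%/8⌋ = $19,394; SL = ⌊$86,835/7⌋ = $12,405 → take DB $19,394. Book value $84,041.
Year 3: DB = ⌊$84,041 × 150%/8⌋ = $15,757; SL = ⌊$67,441/6⌋ = $11,240 → take DB $15,757. Book value $68,284.
Accumulated through year 3 = $127,304 − $68,284 = $59,020.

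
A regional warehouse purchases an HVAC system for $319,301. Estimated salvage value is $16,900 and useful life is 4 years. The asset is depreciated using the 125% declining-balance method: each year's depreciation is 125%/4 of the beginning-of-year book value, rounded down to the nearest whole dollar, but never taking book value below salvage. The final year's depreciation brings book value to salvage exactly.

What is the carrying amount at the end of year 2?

Depreciable base = $319,301 − $16,900 = $302,401.
Year 1: ⌊$319,301 × 125%/4⌋ = $99,781. Book value $219,520.
Year 2: ⌊$219,520 × 125%/4⌋ = $68,600. Book value $150,920.

$150,920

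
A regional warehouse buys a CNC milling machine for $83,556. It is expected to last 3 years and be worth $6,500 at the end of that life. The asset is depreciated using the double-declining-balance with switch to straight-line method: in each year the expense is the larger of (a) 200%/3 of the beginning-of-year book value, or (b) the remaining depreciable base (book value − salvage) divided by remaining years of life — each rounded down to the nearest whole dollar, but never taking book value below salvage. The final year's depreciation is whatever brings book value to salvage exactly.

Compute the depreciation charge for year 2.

$18,568

Depreciable base = $83,556 − $6,500 = $77,056.
Year 1: DB = ⌊$83,556 × 200%/3⌋ = $55,704; SL = ⌊$77,056/3⌋ = $25,685 → take DB $55,704. Book value $27,852.
Year 2: DB = ⌊$27,852 × 200%/3⌋ = $18,568; SL = ⌊$21,352/2⌋ = $10,676 → take DB $18,568. Book value $9,284.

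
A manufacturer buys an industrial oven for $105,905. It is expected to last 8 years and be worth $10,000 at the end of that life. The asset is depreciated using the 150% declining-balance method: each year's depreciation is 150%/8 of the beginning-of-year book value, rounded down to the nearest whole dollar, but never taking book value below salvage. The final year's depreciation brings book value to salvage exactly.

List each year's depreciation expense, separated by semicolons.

Depreciable base = $105,905 − $10,000 = $95,905.
Year 1: ⌊$105,905 × 150%/8⌋ = $19,857. Book value $86,048.
Year 2: ⌊$86,048 × 150%/8⌋ = $16,134. Book value $69,914.
Year 3: ⌊$69,914 × 150%/8⌋ = $13,108. Book value $56,806.
Year 4: ⌊$56,806 × 150%/8⌋ = $10,651. Book value $46,155.
Year 5: ⌊$46,155 × 150%/8⌋ = $8,654. Book value $37,501.
Year 6: ⌊$37,501 × 150%/8⌋ = $7,031. Book value $30,470.
Year 7: ⌊$30,470 × 150%/8⌋ = $5,713. Book value $24,757.
Year 8 (final): $24,757 − $10,000 = $14,757. Book value $10,000.

$19,857; $16,134; $13,108; $10,651; $8,654; $7,031; $5,713; $14,757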